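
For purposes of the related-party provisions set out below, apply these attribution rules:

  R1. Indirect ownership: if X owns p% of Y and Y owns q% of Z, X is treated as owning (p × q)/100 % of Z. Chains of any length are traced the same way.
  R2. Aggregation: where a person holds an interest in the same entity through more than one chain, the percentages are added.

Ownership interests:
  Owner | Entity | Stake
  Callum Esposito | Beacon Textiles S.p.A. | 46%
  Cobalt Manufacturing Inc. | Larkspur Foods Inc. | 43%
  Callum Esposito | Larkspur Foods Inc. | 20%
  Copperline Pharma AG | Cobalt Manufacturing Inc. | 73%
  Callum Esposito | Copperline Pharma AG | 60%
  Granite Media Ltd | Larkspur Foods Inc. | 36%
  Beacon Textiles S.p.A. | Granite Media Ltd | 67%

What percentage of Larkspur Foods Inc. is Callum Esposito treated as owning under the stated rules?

Chain via Beacon Textiles S.p.A. → Granite Media Ltd (R1): 46% × 67% × 36% = 11.0952% of Larkspur Foods Inc.
Chain via Copperline Pharma AG → Cobalt Manufacturing Inc. (R1): 60% × 73% × 43% = 18.834% of Larkspur Foods Inc.
Direct interest in Larkspur Foods Inc: 20%.
Aggregating (R2): 11.0952% + 18.834% + 20% = 49.9292%.

49.9292%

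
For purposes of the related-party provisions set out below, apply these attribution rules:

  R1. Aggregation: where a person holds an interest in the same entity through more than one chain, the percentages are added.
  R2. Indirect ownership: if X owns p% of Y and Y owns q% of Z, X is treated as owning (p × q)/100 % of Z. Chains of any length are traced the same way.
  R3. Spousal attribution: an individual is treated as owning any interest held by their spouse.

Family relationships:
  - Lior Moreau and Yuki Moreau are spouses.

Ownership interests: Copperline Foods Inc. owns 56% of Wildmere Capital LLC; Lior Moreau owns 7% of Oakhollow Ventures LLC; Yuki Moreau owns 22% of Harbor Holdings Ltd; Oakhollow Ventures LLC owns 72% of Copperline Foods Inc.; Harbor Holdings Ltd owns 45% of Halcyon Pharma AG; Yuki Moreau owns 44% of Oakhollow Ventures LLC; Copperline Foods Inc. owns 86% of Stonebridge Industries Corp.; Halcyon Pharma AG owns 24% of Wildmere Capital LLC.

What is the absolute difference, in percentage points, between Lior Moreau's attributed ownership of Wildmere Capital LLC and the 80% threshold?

By spousal attribution (R3), Lior Moreau is treated as also owning Yuki Moreau's interest in Oakhollow Ventures LLC, giving 7% + 44% = 51%.
By spousal attribution (R3), Lior Moreau is treated as owning Yuki Moreau's 22% interest in Harbor Holdings Ltd.
Chain via Oakhollow Ventures LLC → Copperline Foods Inc. (R2): 51% × 72% × 56% = 20.5632% of Wildmere Capital LLC.
Chain via Harbor Holdings Ltd → Halcyon Pharma AG (R2): 22% × 45% × 24% = 2.376% of Wildmere Capital LLC.
Aggregating (R1): 20.5632% + 2.376% = 22.9392%.
22.9392% falls short of the 80% threshold by 57.0608 percentage points.

57.0608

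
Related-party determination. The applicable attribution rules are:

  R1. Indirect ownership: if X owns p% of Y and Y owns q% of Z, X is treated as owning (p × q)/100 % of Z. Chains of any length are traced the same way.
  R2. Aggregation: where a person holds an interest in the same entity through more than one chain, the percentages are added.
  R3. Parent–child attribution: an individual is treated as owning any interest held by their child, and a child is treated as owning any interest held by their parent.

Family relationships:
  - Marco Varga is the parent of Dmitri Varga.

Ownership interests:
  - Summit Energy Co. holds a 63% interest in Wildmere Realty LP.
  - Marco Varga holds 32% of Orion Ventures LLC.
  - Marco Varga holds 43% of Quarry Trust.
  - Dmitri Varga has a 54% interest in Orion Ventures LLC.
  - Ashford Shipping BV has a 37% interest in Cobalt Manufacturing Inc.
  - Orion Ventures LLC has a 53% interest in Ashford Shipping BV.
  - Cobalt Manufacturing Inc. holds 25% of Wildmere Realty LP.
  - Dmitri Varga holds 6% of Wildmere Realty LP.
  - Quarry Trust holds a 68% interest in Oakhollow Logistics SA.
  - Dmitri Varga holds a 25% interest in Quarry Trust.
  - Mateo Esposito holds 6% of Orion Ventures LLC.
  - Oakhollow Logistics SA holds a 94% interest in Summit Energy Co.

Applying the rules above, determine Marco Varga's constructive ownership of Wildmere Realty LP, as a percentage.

By parent–child attribution (R3), Marco Varga is treated as also owning Dmitri Varga's interest in Orion Ventures LLC, giving 32% + 54% = 86%.
By parent–child attribution (R3), Marco Varga is treated as also owning Dmitri Varga's interest in Quarry Trust, giving 43% + 25% = 68%.
By parent–child attribution (R3), Marco Varga is treated as owning Dmitri Varga's 6% interest in Wildmere Realty LP.
Chain via Orion Ventures LLC → Ashford Shipping BV → Cobalt Manufacturing Inc. (R1): 86% × 53% × 37% × 25% = 4.21615% of Wildmere Realty LP.
Chain via Quarry Trust → Oakhollow Logistics SA → Summit Energy Co. (R1): 68% × 68% × 94% × 63% = 27.383328% of Wildmere Realty LP.
Direct interest in Wildmere Realty LP: 6%.
Aggregating (R2): 4.21615% + 27.383328% + 6% = 37.599478%.

37.599478%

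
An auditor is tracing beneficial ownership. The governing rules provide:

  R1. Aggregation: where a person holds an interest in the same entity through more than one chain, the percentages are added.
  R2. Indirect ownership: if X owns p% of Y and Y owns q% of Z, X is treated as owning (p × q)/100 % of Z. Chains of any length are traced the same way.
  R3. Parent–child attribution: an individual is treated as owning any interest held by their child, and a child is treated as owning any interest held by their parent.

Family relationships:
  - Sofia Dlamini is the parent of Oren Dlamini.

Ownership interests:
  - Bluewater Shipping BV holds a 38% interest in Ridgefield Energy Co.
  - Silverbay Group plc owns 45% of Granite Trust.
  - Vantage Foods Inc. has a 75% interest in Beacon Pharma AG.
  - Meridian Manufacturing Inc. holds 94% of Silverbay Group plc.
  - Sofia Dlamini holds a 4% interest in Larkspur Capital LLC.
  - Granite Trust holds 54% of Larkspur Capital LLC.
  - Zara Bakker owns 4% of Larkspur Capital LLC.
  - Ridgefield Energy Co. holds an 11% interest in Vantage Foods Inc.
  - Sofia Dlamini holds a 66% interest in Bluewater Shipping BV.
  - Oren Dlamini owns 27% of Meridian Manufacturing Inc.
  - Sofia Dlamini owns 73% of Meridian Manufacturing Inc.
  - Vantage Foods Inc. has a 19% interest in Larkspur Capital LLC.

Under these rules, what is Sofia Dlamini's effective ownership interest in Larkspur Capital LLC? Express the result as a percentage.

27.366172%

By parent–child attribution (R3), Sofia Dlamini is treated as also owning Oren Dlamini's interest in Meridian Manufacturing Inc, giving 73% + 27% = 100%.
Chain via Bluewater Shipping BV → Ridgefield Energy Co. → Vantage Foods Inc. (R2): 66% × 38% × 11% × 19% = 0.524172% of Larkspur Capital LLC.
Chain via Meridian Manufacturing Inc. → Silverbay Group plc → Granite Trust (R2): 100% × 94% × 45% × 54% = 22.842% of Larkspur Capital LLC.
Direct interest in Larkspur Capital LLC: 4%.
Aggregating (R1): 0.524172% + 22.842% + 4% = 27.366172%.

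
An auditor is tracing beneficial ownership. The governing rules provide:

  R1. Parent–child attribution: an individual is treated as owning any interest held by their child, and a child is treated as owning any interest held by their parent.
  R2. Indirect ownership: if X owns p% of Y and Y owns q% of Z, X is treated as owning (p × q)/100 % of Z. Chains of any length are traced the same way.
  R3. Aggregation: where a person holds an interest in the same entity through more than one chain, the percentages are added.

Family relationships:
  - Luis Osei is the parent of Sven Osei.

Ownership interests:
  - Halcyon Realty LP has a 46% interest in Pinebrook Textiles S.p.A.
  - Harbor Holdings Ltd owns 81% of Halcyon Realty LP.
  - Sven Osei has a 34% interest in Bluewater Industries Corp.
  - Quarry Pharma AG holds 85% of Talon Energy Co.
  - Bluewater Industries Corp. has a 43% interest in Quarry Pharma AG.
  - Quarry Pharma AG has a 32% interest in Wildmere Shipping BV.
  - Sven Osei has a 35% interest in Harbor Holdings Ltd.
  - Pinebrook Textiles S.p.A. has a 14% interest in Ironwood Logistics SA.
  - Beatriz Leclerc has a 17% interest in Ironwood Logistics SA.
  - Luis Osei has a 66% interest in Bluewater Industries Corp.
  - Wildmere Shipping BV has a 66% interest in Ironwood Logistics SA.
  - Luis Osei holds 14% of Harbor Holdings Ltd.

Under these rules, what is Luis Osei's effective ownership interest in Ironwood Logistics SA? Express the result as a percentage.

By parent–child attribution (R1), Luis Osei is treated as also owning Sven Osei's interest in Bluewater Industries Corp, giving 66% + 34% = 100%.
By parent–child attribution (R1), Luis Osei is treated as also owning Sven Osei's interest in Harbor Holdings Ltd, giving 14% + 35% = 49%.
Chain via Bluewater Industries Corp. → Quarry Pharma AG → Wildmere Shipping BV (R2): 100% × 43% × 32% × 66% = 9.0816% of Ironwood Logistics SA.
Chain via Harbor Holdings Ltd → Halcyon Realty LP → Pinebrook Textiles S.p.A. (R2): 49% × 81% × 46% × 14% = 2.556036% of Ironwood Logistics SA.
Aggregating (R3): 9.0816% + 2.556036% = 11.637636%.

11.637636%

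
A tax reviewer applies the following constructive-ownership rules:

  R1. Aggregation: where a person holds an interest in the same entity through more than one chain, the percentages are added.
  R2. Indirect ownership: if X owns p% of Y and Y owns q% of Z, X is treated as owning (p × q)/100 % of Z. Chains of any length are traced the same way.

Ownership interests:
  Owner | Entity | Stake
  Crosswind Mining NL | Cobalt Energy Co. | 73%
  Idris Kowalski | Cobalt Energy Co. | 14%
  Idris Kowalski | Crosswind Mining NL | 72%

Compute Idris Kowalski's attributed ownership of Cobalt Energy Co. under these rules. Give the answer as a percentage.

Chain via Crosswind Mining NL (R2): 72% × 73% = 52.56% of Cobalt Energy Co.
Direct interest in Cobalt Energy Co: 14%.
Aggregating (R1): 52.56% + 14% = 66.56%.

66.56%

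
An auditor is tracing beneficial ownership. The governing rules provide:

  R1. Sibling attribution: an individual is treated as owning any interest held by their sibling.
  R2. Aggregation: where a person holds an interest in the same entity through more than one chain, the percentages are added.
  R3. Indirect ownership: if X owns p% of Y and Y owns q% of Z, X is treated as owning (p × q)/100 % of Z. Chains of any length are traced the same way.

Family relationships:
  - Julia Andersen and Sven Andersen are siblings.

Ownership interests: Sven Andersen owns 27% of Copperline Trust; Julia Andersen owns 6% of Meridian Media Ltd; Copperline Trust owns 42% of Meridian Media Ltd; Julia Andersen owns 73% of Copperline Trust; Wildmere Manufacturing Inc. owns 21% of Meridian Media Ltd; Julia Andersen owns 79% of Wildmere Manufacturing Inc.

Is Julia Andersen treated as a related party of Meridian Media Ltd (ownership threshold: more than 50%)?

By sibling attribution (R1), Julia Andersen is treated as also owning Sven Andersen's interest in Copperline Trust, giving 73% + 27% = 100%.
Chain via Wildmere Manufacturing Inc. (R3): 79% × 21% = 16.59% of Meridian Media Ltd.
Chain via Copperline Trust (R3): 100% × 42% = 42% of Meridian Media Ltd.
Direct interest in Meridian Media Ltd: 6%.
Aggregating (R2): 16.59% + 42% + 6% = 64.59%.
64.59% exceeds the 50% threshold, so Julia is a related party to Meridian Media Ltd.

Yes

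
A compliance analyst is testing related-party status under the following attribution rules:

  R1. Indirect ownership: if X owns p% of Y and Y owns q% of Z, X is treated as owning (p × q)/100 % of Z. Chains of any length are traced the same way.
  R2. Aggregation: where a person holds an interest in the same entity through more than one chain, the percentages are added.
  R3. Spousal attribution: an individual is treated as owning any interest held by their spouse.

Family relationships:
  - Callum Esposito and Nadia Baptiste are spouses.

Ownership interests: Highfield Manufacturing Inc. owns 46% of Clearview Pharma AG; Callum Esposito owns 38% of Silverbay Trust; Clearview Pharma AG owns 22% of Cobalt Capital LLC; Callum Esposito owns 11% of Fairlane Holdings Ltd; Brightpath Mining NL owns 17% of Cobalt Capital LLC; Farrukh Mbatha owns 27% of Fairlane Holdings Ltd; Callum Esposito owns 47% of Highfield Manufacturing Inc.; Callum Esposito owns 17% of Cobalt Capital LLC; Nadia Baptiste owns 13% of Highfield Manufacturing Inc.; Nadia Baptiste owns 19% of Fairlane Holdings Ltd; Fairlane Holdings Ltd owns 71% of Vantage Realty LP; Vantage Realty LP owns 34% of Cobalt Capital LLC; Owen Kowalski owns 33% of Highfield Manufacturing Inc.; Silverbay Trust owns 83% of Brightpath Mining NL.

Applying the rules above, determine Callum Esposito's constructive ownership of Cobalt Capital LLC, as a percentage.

By spousal attribution (R3), Callum Esposito is treated as also owning Nadia Baptiste's interest in Fairlane Holdings Ltd, giving 11% + 19% = 30%.
By spousal attribution (R3), Callum Esposito is treated as also owning Nadia Baptiste's interest in Highfield Manufacturing Inc, giving 47% + 13% = 60%.
Chain via Silverbay Trust → Brightpath Mining NL (R1): 38% × 83% × 17% = 5.3618% of Cobalt Capital LLC.
Chain via Fairlane Holdings Ltd → Vantage Realty LP (R1): 30% × 71% × 34% = 7.242% of Cobalt Capital LLC.
Chain via Highfield Manufacturing Inc. → Clearview Pharma AG (R1): 60% × 46% × 22% = 6.072% of Cobalt Capital LLC.
Direct interest in Cobalt Capital LLC: 17%.
Aggregating (R2): 5.3618% + 7.242% + 6.072% + 17% = 35.6758%.

35.6758%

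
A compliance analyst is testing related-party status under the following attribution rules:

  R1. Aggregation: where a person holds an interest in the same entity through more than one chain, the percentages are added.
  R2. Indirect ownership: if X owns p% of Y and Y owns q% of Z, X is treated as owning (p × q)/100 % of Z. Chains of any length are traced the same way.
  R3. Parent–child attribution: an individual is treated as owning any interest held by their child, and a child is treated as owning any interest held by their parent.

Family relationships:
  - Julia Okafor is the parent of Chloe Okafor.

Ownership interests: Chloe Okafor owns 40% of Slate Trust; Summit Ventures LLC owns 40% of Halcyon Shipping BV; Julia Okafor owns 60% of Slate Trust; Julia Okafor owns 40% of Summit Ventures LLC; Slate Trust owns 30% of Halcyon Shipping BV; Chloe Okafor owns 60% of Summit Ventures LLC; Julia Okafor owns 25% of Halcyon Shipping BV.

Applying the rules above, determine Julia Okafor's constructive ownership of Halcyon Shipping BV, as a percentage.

By parent–child attribution (R3), Julia Okafor is treated as also owning Chloe Okafor's interest in Slate Trust, giving 60% + 40% = 100%.
By parent–child attribution (R3), Julia Okafor is treated as also owning Chloe Okafor's interest in Summit Ventures LLC, giving 40% + 60% = 100%.
Chain via Slate Trust (R2): 100% × 30% = 30% of Halcyon Shipping BV.
Chain via Summit Ventures LLC (R2): 100% × 40% = 40% of Halcyon Shipping BV.
Direct interest in Halcyon Shipping BV: 25%.
Aggregating (R1): 30% + 40% + 25% = 95%.

95%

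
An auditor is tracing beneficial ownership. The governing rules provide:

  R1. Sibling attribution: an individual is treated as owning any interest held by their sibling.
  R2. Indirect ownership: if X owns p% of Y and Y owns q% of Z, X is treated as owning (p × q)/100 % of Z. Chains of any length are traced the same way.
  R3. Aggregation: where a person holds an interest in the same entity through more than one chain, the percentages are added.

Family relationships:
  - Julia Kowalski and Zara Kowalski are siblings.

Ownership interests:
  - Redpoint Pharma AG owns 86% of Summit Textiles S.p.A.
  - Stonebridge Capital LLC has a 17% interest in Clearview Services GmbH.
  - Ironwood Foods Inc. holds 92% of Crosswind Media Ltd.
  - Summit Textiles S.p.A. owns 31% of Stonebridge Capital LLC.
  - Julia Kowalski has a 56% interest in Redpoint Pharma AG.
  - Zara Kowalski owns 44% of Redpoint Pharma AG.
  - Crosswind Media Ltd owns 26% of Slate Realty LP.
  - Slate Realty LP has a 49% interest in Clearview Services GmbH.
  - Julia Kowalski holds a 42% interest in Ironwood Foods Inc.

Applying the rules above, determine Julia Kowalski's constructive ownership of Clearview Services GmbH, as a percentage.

9.454936%

By sibling attribution (R1), Julia Kowalski is treated as also owning Zara Kowalski's interest in Redpoint Pharma AG, giving 56% + 44% = 100%.
Chain via Ironwood Foods Inc. → Crosswind Media Ltd → Slate Realty LP (R2): 42% × 92% × 26% × 49% = 4.922736% of Clearview Services GmbH.
Chain via Redpoint Pharma AG → Summit Textiles S.p.A. → Stonebridge Capital LLC (R2): 100% × 86% × 31% × 17% = 4.5322% of Clearview Services GmbH.
Aggregating (R3): 4.922736% + 4.5322% = 9.454936%.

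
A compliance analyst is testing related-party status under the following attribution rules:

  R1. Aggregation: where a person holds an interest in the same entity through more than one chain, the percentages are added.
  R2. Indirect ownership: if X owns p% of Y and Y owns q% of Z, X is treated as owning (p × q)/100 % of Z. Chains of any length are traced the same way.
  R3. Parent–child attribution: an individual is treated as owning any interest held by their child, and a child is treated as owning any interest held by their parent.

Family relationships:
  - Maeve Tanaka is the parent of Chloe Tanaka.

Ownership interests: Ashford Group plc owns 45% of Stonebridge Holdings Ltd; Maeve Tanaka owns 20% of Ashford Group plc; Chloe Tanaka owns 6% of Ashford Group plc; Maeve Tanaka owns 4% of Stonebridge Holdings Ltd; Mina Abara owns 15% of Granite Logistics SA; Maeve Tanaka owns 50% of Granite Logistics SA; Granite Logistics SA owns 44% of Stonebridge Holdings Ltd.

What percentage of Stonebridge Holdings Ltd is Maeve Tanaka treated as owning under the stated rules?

By parent–child attribution (R3), Maeve Tanaka is treated as also owning Chloe Tanaka's interest in Ashford Group plc, giving 20% + 6% = 26%.
Chain via Ashford Group plc (R2): 26% × 45% = 11.7% of Stonebridge Holdings Ltd.
Chain via Granite Logistics SA (R2): 50% × 44% = 22% of Stonebridge Holdings Ltd.
Direct interest in Stonebridge Holdings Ltd: 4%.
Aggregating (R1): 11.7% + 22% + 4% = 37.7%.

37.7%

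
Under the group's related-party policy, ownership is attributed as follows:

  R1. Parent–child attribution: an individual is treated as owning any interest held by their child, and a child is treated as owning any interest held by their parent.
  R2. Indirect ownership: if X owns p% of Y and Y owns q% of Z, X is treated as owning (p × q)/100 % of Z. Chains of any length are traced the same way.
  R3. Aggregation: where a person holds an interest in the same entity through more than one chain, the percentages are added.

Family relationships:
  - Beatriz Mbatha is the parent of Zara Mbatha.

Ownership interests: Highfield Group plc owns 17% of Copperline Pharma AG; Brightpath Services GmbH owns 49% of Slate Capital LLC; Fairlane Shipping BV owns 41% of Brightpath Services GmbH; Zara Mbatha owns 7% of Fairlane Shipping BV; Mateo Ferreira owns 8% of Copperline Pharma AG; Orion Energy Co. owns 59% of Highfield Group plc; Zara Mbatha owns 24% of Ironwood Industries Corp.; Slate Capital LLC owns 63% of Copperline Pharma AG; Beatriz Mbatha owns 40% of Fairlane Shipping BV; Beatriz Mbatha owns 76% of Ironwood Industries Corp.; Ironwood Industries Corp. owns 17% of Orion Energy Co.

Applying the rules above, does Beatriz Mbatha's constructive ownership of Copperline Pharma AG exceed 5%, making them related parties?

Yes

By parent–child attribution (R1), Beatriz Mbatha is treated as also owning Zara Mbatha's interest in Ironwood Industries Corp, giving 76% + 24% = 100%.
By parent–child attribution (R1), Beatriz Mbatha is treated as also owning Zara Mbatha's interest in Fairlane Shipping BV, giving 40% + 7% = 47%.
Chain via Ironwood Industries Corp. → Orion Energy Co. → Highfield Group plc (R2): 100% × 17% × 59% × 17% = 1.7051% of Copperline Pharma AG.
Chain via Fairlane Shipping BV → Brightpath Services GmbH → Slate Capital LLC (R2): 47% × 41% × 49% × 63% = 5.948649% of Copperline Pharma AG.
Aggregating (R3): 1.7051% + 5.948649% = 7.653749%.
7.653749% exceeds the 5% threshold, so Beatriz is a related party to Copperline Pharma AG.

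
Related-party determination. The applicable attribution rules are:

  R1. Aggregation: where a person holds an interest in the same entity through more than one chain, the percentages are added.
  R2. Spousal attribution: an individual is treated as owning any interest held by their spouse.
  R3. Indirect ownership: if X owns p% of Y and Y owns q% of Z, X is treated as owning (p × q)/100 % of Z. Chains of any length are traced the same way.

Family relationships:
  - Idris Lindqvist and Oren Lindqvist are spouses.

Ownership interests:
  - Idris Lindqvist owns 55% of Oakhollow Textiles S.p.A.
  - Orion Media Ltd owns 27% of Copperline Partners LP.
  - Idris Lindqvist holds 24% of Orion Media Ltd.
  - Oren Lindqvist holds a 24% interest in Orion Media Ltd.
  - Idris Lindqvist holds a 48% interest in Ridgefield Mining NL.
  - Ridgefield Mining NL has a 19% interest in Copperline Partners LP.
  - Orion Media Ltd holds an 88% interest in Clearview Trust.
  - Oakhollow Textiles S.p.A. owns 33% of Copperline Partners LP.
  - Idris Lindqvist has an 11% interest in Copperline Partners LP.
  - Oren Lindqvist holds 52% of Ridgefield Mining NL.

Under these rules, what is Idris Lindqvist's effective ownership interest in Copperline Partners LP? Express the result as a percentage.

61.11%

By spousal attribution (R2), Idris Lindqvist is treated as also owning Oren Lindqvist's interest in Ridgefield Mining NL, giving 48% + 52% = 100%.
By spousal attribution (R2), Idris Lindqvist is treated as also owning Oren Lindqvist's interest in Orion Media Ltd, giving 24% + 24% = 48%.
Chain via Ridgefield Mining NL (R3): 100% × 19% = 19% of Copperline Partners LP.
Chain via Oakhollow Textiles S.p.A. (R3): 55% × 33% = 18.15% of Copperline Partners LP.
Chain via Orion Media Ltd (R3): 48% × 27% = 12.96% of Copperline Partners LP.
Direct interest in Copperline Partners LP: 11%.
Aggregating (R1): 19% + 18.15% + 12.96% + 11% = 61.11%.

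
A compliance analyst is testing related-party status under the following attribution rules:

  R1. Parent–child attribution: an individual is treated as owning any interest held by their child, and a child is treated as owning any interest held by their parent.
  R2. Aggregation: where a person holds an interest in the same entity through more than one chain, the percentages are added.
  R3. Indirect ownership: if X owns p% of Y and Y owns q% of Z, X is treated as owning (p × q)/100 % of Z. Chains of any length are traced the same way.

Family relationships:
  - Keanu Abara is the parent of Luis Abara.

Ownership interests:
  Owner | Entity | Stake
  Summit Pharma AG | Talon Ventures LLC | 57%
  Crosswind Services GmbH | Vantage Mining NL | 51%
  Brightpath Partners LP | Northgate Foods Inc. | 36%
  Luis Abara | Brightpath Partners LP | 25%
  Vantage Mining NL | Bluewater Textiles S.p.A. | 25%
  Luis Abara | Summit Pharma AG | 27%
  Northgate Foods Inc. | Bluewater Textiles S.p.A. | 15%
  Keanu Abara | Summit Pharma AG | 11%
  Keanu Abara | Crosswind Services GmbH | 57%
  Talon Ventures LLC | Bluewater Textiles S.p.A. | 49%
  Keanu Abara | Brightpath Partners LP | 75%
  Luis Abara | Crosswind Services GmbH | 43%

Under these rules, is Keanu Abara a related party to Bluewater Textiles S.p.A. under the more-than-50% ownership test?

By parent–child attribution (R1), Keanu Abara is treated as also owning Luis Abara's interest in Brightpath Partners LP, giving 75% + 25% = 100%.
By parent–child attribution (R1), Keanu Abara is treated as also owning Luis Abara's interest in Crosswind Services GmbH, giving 57% + 43% = 100%.
By parent–child attribution (R1), Keanu Abara is treated as also owning Luis Abara's interest in Summit Pharma AG, giving 11% + 27% = 38%.
Chain via Brightpath Partners LP → Northgate Foods Inc. (R3): 100% × 36% × 15% = 5.4% of Bluewater Textiles S.p.A.
Chain via Crosswind Services GmbH → Vantage Mining NL (R3): 100% × 51% × 25% = 12.75% of Bluewater Textiles S.p.A.
Chain via Summit Pharma AG → Talon Ventures LLC (R3): 38% × 57% × 49% = 10.6134% of Bluewater Textiles S.p.A.
Aggregating (R2): 5.4% + 12.75% + 10.6134% = 28.7634%.
28.7634% does not exceed the 50% threshold, so Keanu is not a related party to Bluewater Textiles S.p.A.

No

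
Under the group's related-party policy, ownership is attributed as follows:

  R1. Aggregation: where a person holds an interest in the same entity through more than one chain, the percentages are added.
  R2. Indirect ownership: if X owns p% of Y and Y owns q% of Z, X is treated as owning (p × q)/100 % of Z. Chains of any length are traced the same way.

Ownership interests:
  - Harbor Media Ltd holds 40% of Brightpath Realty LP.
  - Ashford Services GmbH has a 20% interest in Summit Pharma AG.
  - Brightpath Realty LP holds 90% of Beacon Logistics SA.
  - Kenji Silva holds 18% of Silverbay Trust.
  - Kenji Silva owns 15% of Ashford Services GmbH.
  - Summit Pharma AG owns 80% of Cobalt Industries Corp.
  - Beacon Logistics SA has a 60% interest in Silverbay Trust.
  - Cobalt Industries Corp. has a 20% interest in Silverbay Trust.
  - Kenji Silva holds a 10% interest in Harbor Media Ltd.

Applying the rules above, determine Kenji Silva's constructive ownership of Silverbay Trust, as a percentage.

Chain via Ashford Services GmbH → Summit Pharma AG → Cobalt Industries Corp. (R2): 15% × 20% × 80% × 20% = 0.48% of Silverbay Trust.
Chain via Harbor Media Ltd → Brightpath Realty LP → Beacon Logistics SA (R2): 10% × 40% × 90% × 60% = 2.16% of Silverbay Trust.
Direct interest in Silverbay Trust: 18%.
Aggregating (R1): 0.48% + 2.16% + 18% = 20.64%.

20.64%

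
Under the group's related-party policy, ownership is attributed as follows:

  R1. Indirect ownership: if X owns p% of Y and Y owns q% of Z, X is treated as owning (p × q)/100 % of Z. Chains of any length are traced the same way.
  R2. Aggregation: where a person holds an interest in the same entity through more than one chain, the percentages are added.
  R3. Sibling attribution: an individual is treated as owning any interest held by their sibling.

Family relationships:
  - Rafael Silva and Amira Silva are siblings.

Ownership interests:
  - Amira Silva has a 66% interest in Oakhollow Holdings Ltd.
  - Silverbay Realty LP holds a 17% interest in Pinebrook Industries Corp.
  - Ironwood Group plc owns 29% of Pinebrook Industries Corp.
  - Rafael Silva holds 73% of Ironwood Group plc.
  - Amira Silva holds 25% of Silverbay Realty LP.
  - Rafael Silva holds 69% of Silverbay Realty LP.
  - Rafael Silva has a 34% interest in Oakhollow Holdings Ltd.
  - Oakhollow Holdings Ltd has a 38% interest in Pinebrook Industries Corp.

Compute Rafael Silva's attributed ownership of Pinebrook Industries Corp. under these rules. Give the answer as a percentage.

75.15%

By sibling attribution (R3), Rafael Silva is treated as also owning Amira Silva's interest in Oakhollow Holdings Ltd, giving 34% + 66% = 100%.
By sibling attribution (R3), Rafael Silva is treated as also owning Amira Silva's interest in Silverbay Realty LP, giving 69% + 25% = 94%.
Chain via Oakhollow Holdings Ltd (R1): 100% × 38% = 38% of Pinebrook Industries Corp.
Chain via Ironwood Group plc (R1): 73% × 29% = 21.17% of Pinebrook Industries Corp.
Chain via Silverbay Realty LP (R1): 94% × 17% = 15.98% of Pinebrook Industries Corp.
Aggregating (R2): 38% + 21.17% + 15.98% = 75.15%.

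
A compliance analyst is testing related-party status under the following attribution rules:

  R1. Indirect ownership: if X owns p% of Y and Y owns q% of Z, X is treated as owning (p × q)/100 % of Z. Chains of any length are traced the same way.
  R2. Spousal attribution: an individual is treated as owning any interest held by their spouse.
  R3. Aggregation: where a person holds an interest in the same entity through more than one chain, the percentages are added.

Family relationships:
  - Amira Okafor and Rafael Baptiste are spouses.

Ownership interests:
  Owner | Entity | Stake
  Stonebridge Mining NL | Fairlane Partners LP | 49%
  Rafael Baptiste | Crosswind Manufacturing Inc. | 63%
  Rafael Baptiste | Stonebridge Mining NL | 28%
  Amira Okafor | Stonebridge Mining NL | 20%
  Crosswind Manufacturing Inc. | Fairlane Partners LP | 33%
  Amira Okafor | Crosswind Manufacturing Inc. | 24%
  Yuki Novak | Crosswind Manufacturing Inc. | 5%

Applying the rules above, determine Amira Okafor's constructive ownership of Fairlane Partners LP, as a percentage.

52.23%

By spousal attribution (R2), Amira Okafor is treated as also owning Rafael Baptiste's interest in Crosswind Manufacturing Inc, giving 24% + 63% = 87%.
By spousal attribution (R2), Amira Okafor is treated as also owning Rafael Baptiste's interest in Stonebridge Mining NL, giving 20% + 28% = 48%.
Chain via Crosswind Manufacturing Inc. (R1): 87% × 33% = 28.71% of Fairlane Partners LP.
Chain via Stonebridge Mining NL (R1): 48% × 49% = 23.52% of Fairlane Partners LP.
Aggregating (R3): 28.71% + 23.52% = 52.23%.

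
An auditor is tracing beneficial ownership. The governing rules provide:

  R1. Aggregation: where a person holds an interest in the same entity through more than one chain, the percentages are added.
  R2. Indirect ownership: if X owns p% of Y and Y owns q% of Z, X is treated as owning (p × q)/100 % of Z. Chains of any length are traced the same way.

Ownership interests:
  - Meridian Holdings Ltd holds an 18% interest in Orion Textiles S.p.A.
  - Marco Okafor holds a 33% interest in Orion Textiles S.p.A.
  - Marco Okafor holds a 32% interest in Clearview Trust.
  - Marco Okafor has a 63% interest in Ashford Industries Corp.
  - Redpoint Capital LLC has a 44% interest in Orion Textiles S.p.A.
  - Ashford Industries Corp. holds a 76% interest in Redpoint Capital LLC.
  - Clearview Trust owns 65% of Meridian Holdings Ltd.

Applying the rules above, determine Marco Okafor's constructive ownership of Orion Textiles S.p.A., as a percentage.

57.8112%

Chain via Ashford Industries Corp. → Redpoint Capital LLC (R2): 63% × 76% × 44% = 21.0672% of Orion Textiles S.p.A.
Chain via Clearview Trust → Meridian Holdings Ltd (R2): 32% × 65% × 18% = 3.744% of Orion Textiles S.p.A.
Direct interest in Orion Textiles S.p.A: 33%.
Aggregating (R1): 21.0672% + 3.744% + 33% = 57.8112%.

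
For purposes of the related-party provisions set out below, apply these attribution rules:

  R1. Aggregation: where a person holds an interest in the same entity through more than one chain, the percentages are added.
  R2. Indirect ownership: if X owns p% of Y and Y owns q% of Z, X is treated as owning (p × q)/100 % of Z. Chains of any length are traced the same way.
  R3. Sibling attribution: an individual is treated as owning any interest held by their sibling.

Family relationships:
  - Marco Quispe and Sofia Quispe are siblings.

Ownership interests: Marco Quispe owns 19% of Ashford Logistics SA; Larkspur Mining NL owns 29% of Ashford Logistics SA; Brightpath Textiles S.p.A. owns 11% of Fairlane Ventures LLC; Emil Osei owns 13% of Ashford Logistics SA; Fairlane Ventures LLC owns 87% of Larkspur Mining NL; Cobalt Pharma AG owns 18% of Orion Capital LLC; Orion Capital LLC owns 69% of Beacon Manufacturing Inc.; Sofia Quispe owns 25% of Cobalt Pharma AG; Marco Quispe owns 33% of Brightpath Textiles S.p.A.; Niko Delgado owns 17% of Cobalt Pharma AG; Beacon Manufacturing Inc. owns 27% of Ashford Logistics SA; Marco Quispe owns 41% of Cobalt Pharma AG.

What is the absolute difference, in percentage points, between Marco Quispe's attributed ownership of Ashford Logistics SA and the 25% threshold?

By sibling attribution (R3), Marco Quispe is treated as also owning Sofia Quispe's interest in Cobalt Pharma AG, giving 41% + 25% = 66%.
Chain via Brightpath Textiles S.p.A. → Fairlane Ventures LLC → Larkspur Mining NL (R2): 33% × 11% × 87% × 29% = 0.915849% of Ashford Logistics SA.
Chain via Cobalt Pharma AG → Orion Capital LLC → Beacon Manufacturing Inc. (R2): 66% × 18% × 69% × 27% = 2.213244% of Ashford Logistics SA.
Direct interest in Ashford Logistics SA: 19%.
Aggregating (R1): 0.915849% + 2.213244% + 19% = 22.129093%.
22.129093% falls short of the 25% threshold by 2.870907 percentage points.

2.870907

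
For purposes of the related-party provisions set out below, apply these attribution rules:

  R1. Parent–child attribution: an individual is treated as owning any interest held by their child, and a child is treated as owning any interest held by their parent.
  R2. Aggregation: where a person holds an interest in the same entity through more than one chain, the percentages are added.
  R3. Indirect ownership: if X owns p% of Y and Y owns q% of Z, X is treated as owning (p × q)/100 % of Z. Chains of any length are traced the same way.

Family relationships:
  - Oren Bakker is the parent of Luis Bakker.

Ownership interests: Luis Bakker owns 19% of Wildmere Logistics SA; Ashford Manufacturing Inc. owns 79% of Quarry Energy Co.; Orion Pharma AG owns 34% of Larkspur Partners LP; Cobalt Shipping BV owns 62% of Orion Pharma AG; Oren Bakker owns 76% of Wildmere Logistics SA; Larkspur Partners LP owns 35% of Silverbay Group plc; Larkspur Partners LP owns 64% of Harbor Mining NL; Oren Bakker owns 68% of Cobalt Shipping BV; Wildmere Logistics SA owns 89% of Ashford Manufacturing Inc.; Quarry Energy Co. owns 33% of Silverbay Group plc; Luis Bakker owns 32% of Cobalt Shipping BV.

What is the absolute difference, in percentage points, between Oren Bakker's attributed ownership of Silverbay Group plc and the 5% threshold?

By parent–child attribution (R1), Oren Bakker is treated as also owning Luis Bakker's interest in Cobalt Shipping BV, giving 68% + 32% = 100%.
By parent–child attribution (R1), Oren Bakker is treated as also owning Luis Bakker's interest in Wildmere Logistics SA, giving 76% + 19% = 95%.
Chain via Cobalt Shipping BV → Orion Pharma AG → Larkspur Partners LP (R3): 100% × 62% × 34% × 35% = 7.378% of Silverbay Group plc.
Chain via Wildmere Logistics SA → Ashford Manufacturing Inc. → Quarry Energy Co. (R3): 95% × 89% × 79% × 33% = 22.042185% of Silverbay Group plc.
Aggregating (R2): 7.378% + 22.042185% = 29.420185%.
29.420185% exceeds the 5% threshold by 24.420185 percentage points.

24.420185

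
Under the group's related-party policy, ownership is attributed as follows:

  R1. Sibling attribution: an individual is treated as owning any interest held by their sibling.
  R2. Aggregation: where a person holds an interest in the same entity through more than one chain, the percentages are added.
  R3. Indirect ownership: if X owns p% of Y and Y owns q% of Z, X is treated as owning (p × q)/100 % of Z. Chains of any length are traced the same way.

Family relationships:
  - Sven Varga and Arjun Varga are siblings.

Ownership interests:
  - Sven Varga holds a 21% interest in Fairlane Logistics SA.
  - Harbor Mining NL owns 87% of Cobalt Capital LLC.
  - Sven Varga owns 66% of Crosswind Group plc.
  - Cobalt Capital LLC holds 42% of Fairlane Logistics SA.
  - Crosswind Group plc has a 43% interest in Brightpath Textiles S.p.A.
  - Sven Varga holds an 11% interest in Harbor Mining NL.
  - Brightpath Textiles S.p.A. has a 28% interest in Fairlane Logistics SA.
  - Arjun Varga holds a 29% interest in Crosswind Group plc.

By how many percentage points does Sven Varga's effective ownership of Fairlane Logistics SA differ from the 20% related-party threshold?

16.4574

By sibling attribution (R1), Sven Varga is treated as also owning Arjun Varga's interest in Crosswind Group plc, giving 66% + 29% = 95%.
Chain via Crosswind Group plc → Brightpath Textiles S.p.A. (R3): 95% × 43% × 28% = 11.438% of Fairlane Logistics SA.
Chain via Harbor Mining NL → Cobalt Capital LLC (R3): 11% × 87% × 42% = 4.0194% of Fairlane Logistics SA.
Direct interest in Fairlane Logistics SA: 21%.
Aggregating (R2): 11.438% + 4.0194% + 21% = 36.4574%.
36.4574% exceeds the 20% threshold by 16.4574 percentage points.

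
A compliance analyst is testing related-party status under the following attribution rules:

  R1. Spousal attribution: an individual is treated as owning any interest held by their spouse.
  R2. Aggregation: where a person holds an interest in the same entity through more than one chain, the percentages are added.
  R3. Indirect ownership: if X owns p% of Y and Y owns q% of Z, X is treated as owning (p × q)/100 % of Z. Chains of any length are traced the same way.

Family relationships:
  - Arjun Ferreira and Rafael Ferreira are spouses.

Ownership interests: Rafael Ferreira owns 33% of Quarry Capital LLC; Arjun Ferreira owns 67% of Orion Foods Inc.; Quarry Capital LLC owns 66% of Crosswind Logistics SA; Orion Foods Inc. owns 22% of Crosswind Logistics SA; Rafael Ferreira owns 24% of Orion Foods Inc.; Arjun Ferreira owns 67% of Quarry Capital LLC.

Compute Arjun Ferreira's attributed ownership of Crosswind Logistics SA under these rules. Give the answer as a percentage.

86.02%

By spousal attribution (R1), Arjun Ferreira is treated as also owning Rafael Ferreira's interest in Orion Foods Inc, giving 67% + 24% = 91%.
By spousal attribution (R1), Arjun Ferreira is treated as also owning Rafael Ferreira's interest in Quarry Capital LLC, giving 67% + 33% = 100%.
Chain via Orion Foods Inc. (R3): 91% × 22% = 20.02% of Crosswind Logistics SA.
Chain via Quarry Capital LLC (R3): 100% × 66% = 66% of Crosswind Logistics SA.
Aggregating (R2): 20.02% + 66% = 86.02%.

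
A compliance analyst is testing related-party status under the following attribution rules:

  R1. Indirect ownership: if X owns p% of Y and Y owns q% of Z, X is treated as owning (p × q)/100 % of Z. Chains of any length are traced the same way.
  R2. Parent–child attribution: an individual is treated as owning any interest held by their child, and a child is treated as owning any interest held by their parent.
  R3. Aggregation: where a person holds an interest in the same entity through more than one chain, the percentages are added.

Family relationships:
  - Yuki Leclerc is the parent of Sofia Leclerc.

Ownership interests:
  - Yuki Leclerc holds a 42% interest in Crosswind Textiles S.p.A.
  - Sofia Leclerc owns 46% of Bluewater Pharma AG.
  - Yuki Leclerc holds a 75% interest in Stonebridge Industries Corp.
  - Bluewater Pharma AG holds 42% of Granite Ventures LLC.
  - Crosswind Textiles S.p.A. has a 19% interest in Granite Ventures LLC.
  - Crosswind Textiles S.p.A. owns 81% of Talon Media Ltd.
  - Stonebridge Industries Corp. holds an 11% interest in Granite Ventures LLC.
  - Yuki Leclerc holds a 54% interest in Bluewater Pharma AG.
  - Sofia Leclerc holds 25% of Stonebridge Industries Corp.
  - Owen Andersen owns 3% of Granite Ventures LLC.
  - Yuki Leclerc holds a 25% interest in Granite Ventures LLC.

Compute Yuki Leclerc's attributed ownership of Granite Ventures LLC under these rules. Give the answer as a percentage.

By parent–child attribution (R2), Yuki Leclerc is treated as also owning Sofia Leclerc's interest in Stonebridge Industries Corp, giving 75% + 25% = 100%.
By parent–child attribution (R2), Yuki Leclerc is treated as also owning Sofia Leclerc's interest in Bluewater Pharma AG, giving 54% + 46% = 100%.
Chain via Crosswind Textiles S.p.A. (R1): 42% × 19% = 7.98% of Granite Ventures LLC.
Chain via Stonebridge Industries Corp. (R1): 100% × 11% = 11% of Granite Ventures LLC.
Chain via Bluewater Pharma AG (R1): 100% × 42% = 42% of Granite Ventures LLC.
Direct interest in Granite Ventures LLC: 25%.
Aggregating (R3): 7.98% + 11% + 42% + 25% = 85.98%.

85.98%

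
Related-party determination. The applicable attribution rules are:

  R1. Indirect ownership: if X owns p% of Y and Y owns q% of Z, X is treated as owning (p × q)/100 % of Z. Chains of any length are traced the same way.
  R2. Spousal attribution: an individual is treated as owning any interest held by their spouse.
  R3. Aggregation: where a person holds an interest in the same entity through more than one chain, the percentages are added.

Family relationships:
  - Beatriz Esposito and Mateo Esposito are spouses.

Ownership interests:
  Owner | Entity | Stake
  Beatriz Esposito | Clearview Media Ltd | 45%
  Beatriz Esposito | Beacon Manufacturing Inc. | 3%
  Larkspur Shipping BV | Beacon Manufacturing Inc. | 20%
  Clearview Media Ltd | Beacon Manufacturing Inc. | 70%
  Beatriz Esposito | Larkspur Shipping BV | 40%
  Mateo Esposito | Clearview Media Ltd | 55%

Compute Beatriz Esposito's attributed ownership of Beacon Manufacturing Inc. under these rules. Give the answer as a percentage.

By spousal attribution (R2), Beatriz Esposito is treated as also owning Mateo Esposito's interest in Clearview Media Ltd, giving 45% + 55% = 100%.
Chain via Larkspur Shipping BV (R1): 40% × 20% = 8% of Beacon Manufacturing Inc.
Chain via Clearview Media Ltd (R1): 100% × 70% = 70% of Beacon Manufacturing Inc.
Direct interest in Beacon Manufacturing Inc: 3%.
Aggregating (R3): 8% + 70% + 3% = 81%.

81%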